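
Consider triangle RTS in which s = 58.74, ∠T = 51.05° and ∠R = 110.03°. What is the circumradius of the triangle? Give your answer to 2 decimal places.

The third angle is ∠S = 180° − ∠R − ∠T = 18.92°.
Law of sines: r = s·sin R/sin S ≈ 170.2.
Law of sines: t = s·sin T/sin S ≈ 140.89.
Circumradius = s/(2 sin S) ≈ 90.579.

90.58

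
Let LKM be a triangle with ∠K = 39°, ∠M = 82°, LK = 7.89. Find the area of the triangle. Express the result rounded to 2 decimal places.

The third angle is ∠L = 180° − ∠K − ∠M = 59.00°.
Law of sines: KM = LK·sin L/sin M ≈ 6.8295.
Law of sines: ML = LK·sin K/sin M ≈ 5.0141.
Area = ½·LK·KM·sin K ≈ 16.955.

16.96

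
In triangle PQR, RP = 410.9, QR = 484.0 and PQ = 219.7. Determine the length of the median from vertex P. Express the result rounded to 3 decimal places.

223.583

Median from P: ½√(2·RP² + 2·PQ² − QR²) ≈ 223.58.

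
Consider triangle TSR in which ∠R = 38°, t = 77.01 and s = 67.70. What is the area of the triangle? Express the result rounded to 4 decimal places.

area ≈ 1604.8993

Area = ½·t·s·sin R ≈ 1604.9.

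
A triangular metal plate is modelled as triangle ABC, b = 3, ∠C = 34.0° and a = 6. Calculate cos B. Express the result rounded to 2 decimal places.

0.90

By the law of cosines, c² = a² + b² − 2·a·b·cos C = 15.155, so c ≈ 3.8929.
Law of cosines again: cos B = (c² + a² − b²)/(2·c·a) ≈ 0.90238, so ∠B ≈ 25.53°.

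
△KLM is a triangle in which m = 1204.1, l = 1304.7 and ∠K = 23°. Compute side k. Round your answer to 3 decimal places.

509.796

By the law of cosines, k² = l² + m² − 2·l·m·cos K = 2.5989e+05, so k ≈ 509.8.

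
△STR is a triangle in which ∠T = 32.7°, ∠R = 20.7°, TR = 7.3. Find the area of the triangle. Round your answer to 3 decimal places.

6.338

The third angle is ∠S = 180° − ∠T − ∠R = 126.60°.
Law of sines: RS = TR·sin T/sin S ≈ 4.9124.
Law of sines: ST = TR·sin R/sin S ≈ 3.2141.
Area = ½·TR·RS·sin R ≈ 6.3379.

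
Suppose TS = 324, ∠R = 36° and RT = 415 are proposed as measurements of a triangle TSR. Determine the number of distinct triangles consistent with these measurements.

2

RT·sin R = 415·sin(36°) ≈ 243.9.
Since RT sin R < TS < RT (243.9 < 324 < 415), two triangles exist.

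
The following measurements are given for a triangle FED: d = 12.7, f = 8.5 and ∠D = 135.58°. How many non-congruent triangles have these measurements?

1

f·sin D = 8.5·sin(135.58°) ≈ 5.949.
Since ∠D is not acute, a triangle exists only if d > f; here d > f, so there is exactly one triangle.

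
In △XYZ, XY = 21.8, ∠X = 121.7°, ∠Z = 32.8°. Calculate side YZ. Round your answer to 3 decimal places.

The third angle is ∠Y = 180° − ∠Z − ∠X = 25.50°.
Law of sines: YZ = XY·sin X/sin Z ≈ 34.239.

34.239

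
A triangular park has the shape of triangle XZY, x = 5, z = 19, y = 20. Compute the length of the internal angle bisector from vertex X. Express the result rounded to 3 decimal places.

By the law of cosines, cos X = (z² + y² − x²) / (2·z·y) ≈ 0.96842, so ∠X ≈ 14.44°.
The bisector from X has length 2·z·y·cos(∠X/2)/(z+y) ≈ 19.333.

t_X ≈ 19.333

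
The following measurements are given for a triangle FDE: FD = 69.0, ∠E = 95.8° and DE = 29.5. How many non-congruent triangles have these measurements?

DE·sin E = 29.5·sin(95.8°) ≈ 29.35.
Since ∠E is not acute, a triangle exists only if FD > DE; here FD > DE, so there is exactly one triangle.

1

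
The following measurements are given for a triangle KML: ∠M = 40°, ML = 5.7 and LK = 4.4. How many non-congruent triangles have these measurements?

ML·sin M = 5.7·sin(40°) ≈ 3.664.
Since ML sin M < LK < ML (3.664 < 4.4 < 5.7), two triangles exist.

2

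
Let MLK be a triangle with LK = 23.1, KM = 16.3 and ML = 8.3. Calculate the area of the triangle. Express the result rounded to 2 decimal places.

area ≈ 45.83

Semiperimeter s = (23.1 + 16.3 + 8.3)/2 = 23.85.
Heron's formula: area = √(23.85·0.75·7.55·15.55) ≈ 45.826.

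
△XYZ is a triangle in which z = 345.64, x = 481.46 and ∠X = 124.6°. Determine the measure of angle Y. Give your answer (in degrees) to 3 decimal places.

Law of sines: sin Z = z·sin X/x ≈ 0.59093.
Since x ≥ z, only the acute value applies: ∠Z ≈ 36.22°.
Then ∠Y = 180° − ∠X − ∠Z ≈ 19.18°.

∠Y ≈ 19.177°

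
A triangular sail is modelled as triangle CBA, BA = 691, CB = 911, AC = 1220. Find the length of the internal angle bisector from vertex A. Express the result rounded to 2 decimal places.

By the law of cosines, cos A = (BA² + AC² − CB²) / (2·BA·AC) ≈ 0.67374, so ∠A ≈ 47.64°.
The bisector from A has length 2·BA·AC·cos(∠A/2)/(BA+AC) ≈ 807.12.

807.12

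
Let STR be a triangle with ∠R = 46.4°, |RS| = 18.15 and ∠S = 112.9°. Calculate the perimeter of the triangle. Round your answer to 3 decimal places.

perimeter ≈ 102.635

The third angle is ∠T = 180° − ∠R − ∠S = 20.70°.
Law of sines: |TR| = |RS|·sin S/sin T ≈ 47.3.
Law of sines: |ST| = |RS|·sin R/sin T ≈ 37.184.
Semiperimeter s = (47.3+18.15+37.184)/2 = 51.317.
Perimeter = 47.3 + 18.15 + 37.184 = 102.63.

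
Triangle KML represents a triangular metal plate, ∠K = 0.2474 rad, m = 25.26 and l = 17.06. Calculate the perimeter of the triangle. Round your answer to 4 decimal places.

By the law of cosines, k² = m² + l² − 2·m·l·cos K = 93.482, so k ≈ 9.6686.
Semiperimeter s = (9.6686+25.26+17.06)/2 = 25.994.
Perimeter = 9.6686 + 25.26 + 17.06 = 51.989.

perimeter ≈ 51.9886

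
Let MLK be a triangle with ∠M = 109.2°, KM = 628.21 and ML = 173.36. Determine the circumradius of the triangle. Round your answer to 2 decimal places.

R ≈ 373.00

By the law of cosines, LK² = KM² + ML² − 2·KM·ML·cos M = 4.9633e+05, so LK ≈ 704.51.
Area = ½·KM·ML·sin M ≈ 51424.
Circumradius = LK/(2 sin M) ≈ 373.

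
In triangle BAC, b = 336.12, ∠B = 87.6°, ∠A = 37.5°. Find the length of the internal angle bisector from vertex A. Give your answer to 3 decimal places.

The third angle is ∠C = 180° − ∠B − ∠A = 54.90°.
Law of sines: a = b·sin A/sin B ≈ 204.8.
Law of sines: c = b·sin C/sin B ≈ 275.24.
The bisector from A has length 2·c·b·cos(∠A/2)/(c+b) ≈ 286.59.

t_A ≈ 286.586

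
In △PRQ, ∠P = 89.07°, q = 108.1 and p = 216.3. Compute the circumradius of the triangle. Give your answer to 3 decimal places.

108.164

Law of sines: sin Q = q·sin P/p ≈ 0.49970.
Since p ≥ q, only the acute value applies: ∠Q ≈ 29.98°.
Then ∠R = 180° − ∠P − ∠Q ≈ 60.95°.
Law of sines gives r = p·sin R/sin P ≈ 189.11.
Circumradius = p/(2 sin P) ≈ 108.16.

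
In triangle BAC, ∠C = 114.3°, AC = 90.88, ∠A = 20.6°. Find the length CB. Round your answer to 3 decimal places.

The third angle is ∠B = 180° − ∠A − ∠C = 45.10°.
Law of sines: CB = AC·sin A/sin B ≈ 45.141.

45.141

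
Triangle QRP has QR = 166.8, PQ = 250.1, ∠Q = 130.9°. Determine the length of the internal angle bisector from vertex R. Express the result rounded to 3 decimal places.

By the law of cosines, RP² = PQ² + QR² − 2·PQ·QR·cos Q = 1.45e+05, so RP ≈ 380.79.
Law of cosines again: cos R = (QR² + RP² − PQ²)/(2·QR·RP) ≈ 0.86807, so ∠R ≈ 29.76°.
The bisector from R has length 2·QR·RP·cos(∠R/2)/(QR+RP) ≈ 224.2.

t_R ≈ 224.201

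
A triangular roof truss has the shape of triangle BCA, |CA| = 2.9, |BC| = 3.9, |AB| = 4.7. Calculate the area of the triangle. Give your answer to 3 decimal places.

Semiperimeter s = (2.9 + 4.7 + 3.9)/2 = 5.75.
Heron's formula: area = √(5.75·2.85·1.05·1.85) ≈ 5.642.

5.642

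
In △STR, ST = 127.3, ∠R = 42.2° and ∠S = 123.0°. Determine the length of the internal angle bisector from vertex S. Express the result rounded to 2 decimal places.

t_S ≈ 33.47

The third angle is ∠T = 180° − ∠R − ∠S = 14.80°.
Law of sines: TR = ST·sin S/sin R ≈ 158.94.
Law of sines: RS = ST·sin T/sin R ≈ 48.41.
The bisector from S has length 2·RS·ST·cos(∠S/2)/(RS+ST) ≈ 33.471.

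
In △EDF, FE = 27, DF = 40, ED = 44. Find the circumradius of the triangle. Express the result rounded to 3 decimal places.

R ≈ 22.373

By the law of cosines, cos E = (FE² + ED² − DF²) / (2·FE·ED) ≈ 0.44823, so ∠E ≈ 63.37°.
Circumradius = DF/(2 sin E) ≈ 22.373.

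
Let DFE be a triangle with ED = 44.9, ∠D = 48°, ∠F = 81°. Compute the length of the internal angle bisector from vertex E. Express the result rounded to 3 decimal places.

The third angle is ∠E = 180° − ∠D − ∠F = 51.00°.
Law of sines: FE = ED·sin D/sin F ≈ 33.783.
Law of sines: DF = ED·sin E/sin F ≈ 35.329.
The bisector from E has length 2·FE·ED·cos(∠E/2)/(FE+ED) ≈ 34.8.

34.800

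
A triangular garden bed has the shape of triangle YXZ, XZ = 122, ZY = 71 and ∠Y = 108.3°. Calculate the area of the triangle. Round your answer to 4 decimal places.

Law of sines: sin X = ZY·sin Y/XZ ≈ 0.55253.
Since XZ ≥ ZY, only the acute value applies: ∠X ≈ 33.54°.
Then ∠Z = 180° − ∠Y − ∠X ≈ 38.16°.
Law of sines gives YX = XZ·sin Z/sin Y ≈ 79.392.
Area = ½·XZ·ZY·sin Z ≈ 2675.9.

2675.8867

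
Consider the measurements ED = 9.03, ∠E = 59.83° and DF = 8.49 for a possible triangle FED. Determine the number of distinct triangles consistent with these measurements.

2

ED·sin E = 9.03·sin(59.83°) ≈ 7.807.
Since ED sin E < DF < ED (7.807 < 8.49 < 9.03), two triangles exist.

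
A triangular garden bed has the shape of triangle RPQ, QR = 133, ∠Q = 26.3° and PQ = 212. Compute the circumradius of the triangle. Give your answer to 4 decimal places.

By the law of cosines, RP² = PQ² + QR² − 2·PQ·QR·cos Q = 12078, so RP ≈ 109.9.
Area = ½·PQ·QR·sin Q ≈ 6246.4.
Circumradius = RP/(2 sin Q) ≈ 124.02.

124.0224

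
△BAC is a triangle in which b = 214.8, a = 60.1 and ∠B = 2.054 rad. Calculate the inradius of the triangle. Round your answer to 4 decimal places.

r ≈ 21.0710

Law of sines: sin A = a·sin B/b ≈ 0.24776.
Since b ≥ a, only the acute value applies: ∠A ≈ 0.250 rad.
Then ∠C = π − ∠B − ∠A ≈ 0.837 rad.
Law of sines gives c = b·sin C/sin B ≈ 180.18.
Area = ½·b·a·sin C ≈ 4794.5.
Semiperimeter s = (214.8+60.1+180.18)/2 = 227.54.
Inradius = area/s = 4794.5/227.54 ≈ 21.071.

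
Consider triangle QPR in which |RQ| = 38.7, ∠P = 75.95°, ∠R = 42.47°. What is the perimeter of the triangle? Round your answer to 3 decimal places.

100.722

The third angle is ∠Q = 180° − ∠P − ∠R = 61.58°.
Law of sines: |PR| = |RQ|·sin Q/sin P ≈ 35.086.
Law of sines: |QP| = |RQ|·sin R/sin P ≈ 26.936.
Semiperimeter s = (35.086+38.7+26.936)/2 = 50.361.
Perimeter = 35.086 + 38.7 + 26.936 = 100.72.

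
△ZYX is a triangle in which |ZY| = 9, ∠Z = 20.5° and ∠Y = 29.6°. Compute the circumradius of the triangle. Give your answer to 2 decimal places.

5.87

The third angle is ∠X = 180° − ∠Z − ∠Y = 129.90°.
Law of sines: |YX| = |ZY|·sin Z/sin X ≈ 4.1085.
Law of sines: |XZ| = |ZY|·sin Y/sin X ≈ 5.7947.
Circumradius = |ZY|/(2 sin X) ≈ 5.8658.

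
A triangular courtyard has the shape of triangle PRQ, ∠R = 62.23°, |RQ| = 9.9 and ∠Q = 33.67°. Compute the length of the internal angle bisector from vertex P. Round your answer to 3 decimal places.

The third angle is ∠P = 180° − ∠R − ∠Q = 84.10°.
Law of sines: |QP| = |RQ|·sin R/sin P ≈ 8.8064.
Law of sines: |PR| = |RQ|·sin Q/sin P ≈ 5.5179.
The bisector from P has length 2·|QP|·|PR|·cos(∠P/2)/(|QP|+|PR|) ≈ 5.038.

5.038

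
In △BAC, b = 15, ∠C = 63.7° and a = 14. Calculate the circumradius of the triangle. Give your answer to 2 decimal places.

By the law of cosines, c² = b² + a² − 2·b·a·cos C = 234.91, so c ≈ 15.327.
Area = ½·b·a·sin C ≈ 94.131.
Circumradius = c/(2 sin C) ≈ 8.5482.

R ≈ 8.55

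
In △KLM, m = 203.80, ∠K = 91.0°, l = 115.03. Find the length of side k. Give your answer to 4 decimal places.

235.7639

By the law of cosines, k² = l² + m² − 2·l·m·cos K = 55585, so k ≈ 235.76.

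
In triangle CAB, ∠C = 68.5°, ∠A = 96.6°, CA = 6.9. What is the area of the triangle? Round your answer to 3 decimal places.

The third angle is ∠B = 180° − ∠C − ∠A = 14.90°.
Law of sines: AB = CA·sin C/sin B ≈ 24.967.
Law of sines: BC = CA·sin A/sin B ≈ 26.657.
Area = ½·CA·AB·sin A ≈ 85.566.

85.566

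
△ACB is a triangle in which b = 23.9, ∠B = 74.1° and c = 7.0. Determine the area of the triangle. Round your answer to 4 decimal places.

area ≈ 83.6473

Law of sines: sin C = c·sin B/b ≈ 0.28168.
Since b ≥ c, only the acute value applies: ∠C ≈ 16.36°.
Then ∠A = 180° − ∠B − ∠C ≈ 89.54°.
Law of sines gives a = b·sin A/sin B ≈ 24.85.
Area = ½·b·c·sin A ≈ 83.647.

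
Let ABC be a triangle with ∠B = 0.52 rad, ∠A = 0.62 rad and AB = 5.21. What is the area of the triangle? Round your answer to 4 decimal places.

area ≈ 4.3123

The third angle is ∠C = π − ∠A − ∠B = 2.002 rad.
Law of sines: BC = AB·sin A/sin C ≈ 3.3316.
Law of sines: CA = AB·sin B/sin C ≈ 2.8491.
Area = ½·AB·BC·sin B ≈ 4.3123.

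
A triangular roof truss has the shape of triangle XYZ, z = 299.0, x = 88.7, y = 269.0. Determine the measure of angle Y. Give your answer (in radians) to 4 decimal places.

1.0820

By the law of cosines, cos Y = (z² + x² − y²) / (2·z·x) ≈ 0.46958, so ∠Y ≈ 1.082 rad.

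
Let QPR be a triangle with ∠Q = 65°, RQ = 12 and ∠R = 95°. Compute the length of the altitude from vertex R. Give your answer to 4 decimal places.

h_R ≈ 10.8757

The third angle is ∠P = 180° − ∠R − ∠Q = 20.00°.
Law of sines: PR = RQ·sin Q/sin P ≈ 31.798.
Law of sines: QP = RQ·sin R/sin P ≈ 34.952.
Area = ½·RQ·PR·sin R ≈ 190.06.
The altitude from R has length 2·area/QP ≈ 10.876.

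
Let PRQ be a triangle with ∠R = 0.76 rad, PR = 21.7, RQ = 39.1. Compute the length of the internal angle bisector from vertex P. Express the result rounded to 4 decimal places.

By the law of cosines, QP² = PR² + RQ² − 2·PR·RQ·cos R = 769.7, so QP ≈ 27.743.
Law of cosines again: cos P = (QP² + PR² − RQ²)/(2·QP·PR) ≈ -0.23938, so ∠P ≈ 1.813 rad.
The bisector from P has length 2·QP·PR·cos(∠P/2)/(QP+PR) ≈ 15.018.

t_P ≈ 15.0180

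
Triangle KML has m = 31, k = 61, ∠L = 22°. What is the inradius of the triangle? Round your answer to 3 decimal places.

5.609

By the law of cosines, l² = k² + m² − 2·k·m·cos L = 1175.4, so l ≈ 34.284.
Area = ½·k·m·sin L ≈ 354.19.
Semiperimeter s = (61+31+34.284)/2 = 63.142.
Inradius = area/s = 354.19/63.142 ≈ 5.6094.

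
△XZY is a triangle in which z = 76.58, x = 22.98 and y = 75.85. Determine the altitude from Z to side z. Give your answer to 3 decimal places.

22.598

Semiperimeter s = (22.98 + 76.58 + 75.85)/2 = 87.705.
Heron's formula: area = √(87.705·64.725·11.125·11.855) ≈ 865.26.
The altitude from Z has length 2·area/z ≈ 22.598.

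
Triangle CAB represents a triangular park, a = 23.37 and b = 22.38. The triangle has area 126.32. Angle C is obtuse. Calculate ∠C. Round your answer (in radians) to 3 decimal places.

From area = ½·a·b·sin C, we get sin C = 2·area/(a·b) ≈ 0.48304.
Taking the obtuse solution, ∠C ≈ 2.637 rad.

∠C ≈ 2.637 rad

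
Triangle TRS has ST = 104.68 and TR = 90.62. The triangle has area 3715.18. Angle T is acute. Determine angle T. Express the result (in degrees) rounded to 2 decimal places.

From area = ½·ST·TR·sin T, we get sin T = 2·area/(ST·TR) ≈ 0.78329.
Taking the acute solution, ∠T ≈ 51.56°.

∠T ≈ 51.56°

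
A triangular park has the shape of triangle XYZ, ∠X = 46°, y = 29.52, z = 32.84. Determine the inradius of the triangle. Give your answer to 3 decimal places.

By the law of cosines, x² = y² + z² − 2·y·z·cos X = 603.04, so x ≈ 24.557.
Area = ½·y·z·sin X ≈ 348.68.
Semiperimeter s = (24.557+29.52+32.84)/2 = 43.458.
Inradius = area/s = 348.68/43.458 ≈ 8.0232.

8.023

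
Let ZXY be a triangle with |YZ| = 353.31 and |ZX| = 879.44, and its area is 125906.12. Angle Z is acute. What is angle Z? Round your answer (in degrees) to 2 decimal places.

From area = ½·|YZ|·|ZX|·sin Z, we get sin Z = 2·area/(|YZ|·|ZX|) ≈ 0.81043.
Taking the acute solution, ∠Z ≈ 54.14°.

54.14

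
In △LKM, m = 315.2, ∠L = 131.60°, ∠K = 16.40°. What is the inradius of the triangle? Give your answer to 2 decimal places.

r ≈ 42.66

The third angle is ∠M = 180° − ∠L − ∠K = 32.00°.
Law of sines: l = m·sin L/sin M ≈ 444.8.
Law of sines: k = m·sin K/sin M ≈ 167.94.
Area = ½·m·l·sin K ≈ 19792.
Semiperimeter s = (444.8+167.94+315.2)/2 = 463.97.
Inradius = area/s = 19792/463.97 ≈ 42.658.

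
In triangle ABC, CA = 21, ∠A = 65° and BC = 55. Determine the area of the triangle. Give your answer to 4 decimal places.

area ≈ 575.5129

Law of sines: sin B = CA·sin A/BC ≈ 0.34604.
Since BC ≥ CA, only the acute value applies: ∠B ≈ 20.25°.
Then ∠C = 180° − ∠A − ∠B ≈ 94.75°.
Law of sines gives AB = BC·sin C/sin A ≈ 60.477.
Area = ½·BC·CA·sin C ≈ 575.51.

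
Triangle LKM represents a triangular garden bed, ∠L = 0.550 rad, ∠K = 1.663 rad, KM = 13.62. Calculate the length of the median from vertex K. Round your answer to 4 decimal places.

The third angle is ∠M = π − ∠L − ∠K = 0.929 rad.
Law of sines: ML = KM·sin K/sin L ≈ 25.947.
Law of sines: LK = KM·sin M/sin L ≈ 20.866.
Median from K: ½√(2·LK² + 2·KM² − ML²) ≈ 11.922.

m_K ≈ 11.9224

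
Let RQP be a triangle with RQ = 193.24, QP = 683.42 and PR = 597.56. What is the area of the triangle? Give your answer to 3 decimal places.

Semiperimeter s = (683.42 + 597.56 + 193.24)/2 = 737.11.
Heron's formula: area = √(737.11·53.69·139.55·543.87) ≈ 54806.

area ≈ 54805.649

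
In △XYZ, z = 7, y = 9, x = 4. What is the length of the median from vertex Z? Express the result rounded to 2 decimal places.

6.02

Median from Z: ½√(2·x² + 2·y² − z²) ≈ 6.0208.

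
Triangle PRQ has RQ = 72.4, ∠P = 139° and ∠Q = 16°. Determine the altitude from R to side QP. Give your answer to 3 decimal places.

19.956

The third angle is ∠R = 180° − ∠Q − ∠P = 25.00°.
Law of sines: QP = RQ·sin R/sin P ≈ 46.638.
Law of sines: PR = RQ·sin Q/sin P ≈ 30.418.
Area = ½·RQ·QP·sin Q ≈ 465.36.
The altitude from R has length 2·area/QP ≈ 19.956.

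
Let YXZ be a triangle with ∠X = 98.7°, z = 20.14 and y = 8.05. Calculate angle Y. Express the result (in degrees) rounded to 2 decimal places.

∠Y ≈ 20.43°

By the law of cosines, x² = z² + y² − 2·z·y·cos X = 519.47, so x ≈ 22.792.
Law of cosines again: cos Y = (x² + z² − y²)/(2·x·z) ≈ 0.93707, so ∠Y ≈ 20.43°.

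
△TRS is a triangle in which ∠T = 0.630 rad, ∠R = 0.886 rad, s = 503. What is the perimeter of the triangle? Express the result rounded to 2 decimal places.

perimeter ≈ 1189.97

The third angle is ∠S = π − ∠T − ∠R = 1.626 rad.
Law of sines: t = s·sin T/sin S ≈ 296.79.
Law of sines: r = s·sin R/sin S ≈ 390.18.
Semiperimeter p = (296.79+390.18+503)/2 = 594.98.
Perimeter = 296.79 + 390.18 + 503 = 1190.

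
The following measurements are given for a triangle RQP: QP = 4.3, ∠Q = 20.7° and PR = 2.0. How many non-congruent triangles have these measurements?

2

QP·sin Q = 4.3·sin(20.7°) ≈ 1.52.
Since QP sin Q < PR < QP (1.52 < 2.0 < 4.3), two triangles exist.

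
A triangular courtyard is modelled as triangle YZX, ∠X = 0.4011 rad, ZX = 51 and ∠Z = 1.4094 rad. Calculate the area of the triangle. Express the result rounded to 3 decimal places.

The third angle is ∠Y = π − ∠Z − ∠X = 1.3311 rad.
Law of sines: XY = ZX·sin Z/sin Y ≈ 51.819.
Law of sines: YZ = ZX·sin X/sin Y ≈ 20.498.
Area = ½·ZX·XY·sin X ≈ 515.91.

515.908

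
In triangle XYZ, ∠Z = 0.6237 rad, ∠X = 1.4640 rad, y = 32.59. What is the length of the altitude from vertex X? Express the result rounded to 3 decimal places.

h_X ≈ 19.034

The third angle is ∠Y = π − ∠Z − ∠X = 1.0539 rad.
Law of sines: x = y·sin X/sin Y ≈ 37.274.
Law of sines: z = y·sin Z/sin Y ≈ 21.894.
Area = ½·y·x·sin Z ≈ 354.74.
The altitude from X has length 2·area/x ≈ 19.034.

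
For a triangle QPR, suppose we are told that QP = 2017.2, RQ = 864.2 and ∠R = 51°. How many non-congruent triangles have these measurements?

1

RQ·sin R = 864.2·sin(51°) ≈ 671.6.
Since QP ≥ RQ, exactly one triangle exists.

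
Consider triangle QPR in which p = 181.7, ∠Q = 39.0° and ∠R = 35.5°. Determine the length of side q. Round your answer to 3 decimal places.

118.663

The third angle is ∠P = 180° − ∠R − ∠Q = 105.50°.
Law of sines: q = p·sin Q/sin P ≈ 118.66.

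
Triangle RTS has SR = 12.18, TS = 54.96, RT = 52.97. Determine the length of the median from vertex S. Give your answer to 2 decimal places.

m_S ≈ 29.72

Median from S: ½√(2·TS² + 2·SR² − RT²) ≈ 29.716.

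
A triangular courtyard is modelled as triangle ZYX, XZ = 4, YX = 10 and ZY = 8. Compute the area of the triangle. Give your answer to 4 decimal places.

Semiperimeter s = (10 + 4 + 8)/2 = 11.
Heron's formula: area = √(11·1·7·3) ≈ 15.199.

area ≈ 15.1987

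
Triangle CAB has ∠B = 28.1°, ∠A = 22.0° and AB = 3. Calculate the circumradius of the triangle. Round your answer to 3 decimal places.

R ≈ 1.955

The third angle is ∠C = 180° − ∠A − ∠B = 129.90°.
Law of sines: BC = AB·sin A/sin C ≈ 1.4649.
Law of sines: CA = AB·sin B/sin C ≈ 1.8419.
Circumradius = AB/(2 sin C) ≈ 1.9553.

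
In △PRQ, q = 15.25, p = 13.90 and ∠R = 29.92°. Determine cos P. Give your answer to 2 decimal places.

By the law of cosines, r² = q² + p² − 2·q·p·cos R = 58.325, so r ≈ 7.6371.
Law of cosines again: cos P = (r² + q² − p²)/(2·r·q) ≈ 0.41934, so ∠P ≈ 65.21°.

0.42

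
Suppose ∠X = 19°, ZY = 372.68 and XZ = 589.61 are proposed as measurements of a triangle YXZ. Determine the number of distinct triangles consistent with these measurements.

2

XZ·sin X = 589.61·sin(19°) ≈ 192.
Since XZ sin X < ZY < XZ (192 < 372.68 < 589.61), two triangles exist.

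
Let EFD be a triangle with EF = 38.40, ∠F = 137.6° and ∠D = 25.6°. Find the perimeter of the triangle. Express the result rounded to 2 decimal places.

The third angle is ∠E = 180° − ∠F − ∠D = 16.80°.
Law of sines: FD = EF·sin E/sin D ≈ 25.687.
Law of sines: DE = EF·sin F/sin D ≈ 59.926.
Semiperimeter s = (25.687+59.926+38.4)/2 = 62.006.
Perimeter = 25.687 + 59.926 + 38.4 = 124.01.

perimeter ≈ 124.01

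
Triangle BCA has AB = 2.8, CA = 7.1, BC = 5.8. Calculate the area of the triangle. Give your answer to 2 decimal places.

7.81

Semiperimeter s = (7.1 + 2.8 + 5.8)/2 = 7.85.
Heron's formula: area = √(7.85·0.75·5.05·2.05) ≈ 7.8071.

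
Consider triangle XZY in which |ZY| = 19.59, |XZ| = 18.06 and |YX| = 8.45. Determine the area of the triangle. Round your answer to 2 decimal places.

Semiperimeter s = (19.59 + 8.45 + 18.06)/2 = 23.05.
Heron's formula: area = √(23.05·3.46·14.6·4.99) ≈ 76.225.

area ≈ 76.23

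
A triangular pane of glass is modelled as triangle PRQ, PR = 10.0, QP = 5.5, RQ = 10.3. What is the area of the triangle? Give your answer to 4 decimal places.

26.8285

Semiperimeter s = (10.3 + 5.5 + 10)/2 = 12.9.
Heron's formula: area = √(12.9·2.6·7.4·2.9) ≈ 26.828.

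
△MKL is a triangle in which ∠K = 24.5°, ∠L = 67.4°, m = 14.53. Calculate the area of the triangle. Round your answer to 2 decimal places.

area ≈ 40.44

The third angle is ∠M = 180° − ∠K − ∠L = 88.10°.
Law of sines: k = m·sin K/sin M ≈ 6.0288.
Law of sines: l = m·sin L/sin M ≈ 13.422.
Area = ½·m·k·sin L ≈ 40.436.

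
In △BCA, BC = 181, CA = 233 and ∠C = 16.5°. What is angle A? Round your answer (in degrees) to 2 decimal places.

∠A ≈ 40.85°

By the law of cosines, AB² = BC² + CA² − 2·BC·CA·cos C = 6177.4, so AB ≈ 78.596.
Law of cosines again: cos A = (CA² + AB² − BC²)/(2·CA·AB) ≈ 0.75644, so ∠A ≈ 40.85°.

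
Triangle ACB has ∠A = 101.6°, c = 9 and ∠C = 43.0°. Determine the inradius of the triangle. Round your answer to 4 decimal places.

2.2791

The third angle is ∠B = 180° − ∠A − ∠C = 35.40°.
Law of sines: a = c·sin A/sin C ≈ 12.927.
Law of sines: b = c·sin B/sin C ≈ 7.6445.
Area = ½·c·a·sin B ≈ 33.698.
Semiperimeter s = (12.927+9+7.6445)/2 = 14.786.
Inradius = area/s = 33.698/14.786 ≈ 2.2791.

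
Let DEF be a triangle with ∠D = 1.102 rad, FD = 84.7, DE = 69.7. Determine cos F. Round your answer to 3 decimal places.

0.650

By the law of cosines, EF² = FD² + DE² − 2·FD·DE·cos D = 6697.5, so EF ≈ 81.839.
Law of cosines again: cos F = (EF² + FD² − DE²)/(2·EF·FD) ≈ 0.65017, so ∠F ≈ 0.863 rad.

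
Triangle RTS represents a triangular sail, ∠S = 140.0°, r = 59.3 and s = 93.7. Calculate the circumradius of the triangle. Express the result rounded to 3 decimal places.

Law of sines: sin R = r·sin S/s ≈ 0.40680.
Since s ≥ r, only the acute value applies: ∠R ≈ 24.00°.
Then ∠T = 180° − ∠S − ∠R ≈ 16.00°.
Law of sines gives t = s·sin T/sin S ≈ 40.17.
Circumradius = s/(2 sin S) ≈ 72.886.

72.886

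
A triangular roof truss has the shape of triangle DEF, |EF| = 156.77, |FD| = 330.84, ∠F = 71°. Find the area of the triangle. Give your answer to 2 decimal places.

Area = ½·|EF|·|FD|·sin F ≈ 24520.

area ≈ 24520.03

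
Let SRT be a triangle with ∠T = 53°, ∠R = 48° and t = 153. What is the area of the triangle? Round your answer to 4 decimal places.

The third angle is ∠S = 180° − ∠R − ∠T = 79.00°.
Law of sines: s = t·sin S/sin T ≈ 188.06.
Law of sines: r = t·sin R/sin T ≈ 142.37.
Area = ½·t·s·sin R ≈ 10691.

area ≈ 10691.1466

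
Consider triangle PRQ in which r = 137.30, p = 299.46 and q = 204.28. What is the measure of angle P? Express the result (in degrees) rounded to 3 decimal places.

∠P ≈ 121.243°

By the law of cosines, cos P = (r² + q² − p²) / (2·r·q) ≈ -0.51867, so ∠P ≈ 121.24°.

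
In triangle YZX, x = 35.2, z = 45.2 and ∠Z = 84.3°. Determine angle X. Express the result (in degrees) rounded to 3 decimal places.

Law of sines: sin X = x·sin Z/z ≈ 0.77491.
Since z ≥ x, only the acute value applies: ∠X ≈ 50.80°.
Then ∠Y = 180° − ∠Z − ∠X ≈ 44.90°.

50.797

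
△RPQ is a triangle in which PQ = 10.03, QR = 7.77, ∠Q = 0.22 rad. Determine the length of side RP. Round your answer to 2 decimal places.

2.98

By the law of cosines, RP² = PQ² + QR² − 2·PQ·QR·cos Q = 8.8644, so RP ≈ 2.9773.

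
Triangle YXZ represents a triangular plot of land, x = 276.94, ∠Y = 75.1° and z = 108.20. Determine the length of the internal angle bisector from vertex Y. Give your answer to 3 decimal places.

t_Y ≈ 123.367

By the law of cosines, y² = x² + z² − 2·x·z·cos Y = 72993, so y ≈ 270.17.
The bisector from Y has length 2·x·z·cos(∠Y/2)/(x+z) ≈ 123.37.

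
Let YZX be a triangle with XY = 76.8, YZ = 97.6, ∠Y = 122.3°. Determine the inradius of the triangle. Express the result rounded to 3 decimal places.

19.347

By the law of cosines, ZX² = XY² + YZ² − 2·XY·YZ·cos Y = 23435, so ZX ≈ 153.08.
Area = ½·XY·YZ·sin Y ≈ 3167.9.
Semiperimeter s = (153.08+76.8+97.6)/2 = 163.74.
Inradius = area/s = 3167.9/163.74 ≈ 19.347.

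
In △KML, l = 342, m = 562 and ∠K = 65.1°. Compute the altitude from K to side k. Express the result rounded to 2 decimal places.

By the law of cosines, k² = m² + l² − 2·m·l·cos K = 2.7096e+05, so k ≈ 520.54.
Area = ½·m·l·sin K ≈ 87169.
The altitude from K has length 2·area/k ≈ 334.92.

h_K ≈ 334.92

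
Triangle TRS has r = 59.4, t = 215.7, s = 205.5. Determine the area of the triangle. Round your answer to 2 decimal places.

Semiperimeter p = (215.7 + 59.4 + 205.5)/2 = 240.3.
Heron's formula: area = √(240.3·24.6·180.9·34.8) ≈ 6100.3.

6100.33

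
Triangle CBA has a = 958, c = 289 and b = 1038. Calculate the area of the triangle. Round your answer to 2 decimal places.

137115.39

Semiperimeter s = (289 + 1038 + 958)/2 = 1142.5.
Heron's formula: area = √(1142.5·853.5·104.5·184.5) ≈ 1.3712e+05.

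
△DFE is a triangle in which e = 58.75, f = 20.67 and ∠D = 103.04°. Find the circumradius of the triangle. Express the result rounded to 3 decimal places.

By the law of cosines, d² = f² + e² − 2·f·e·cos D = 4426.8, so d ≈ 66.534.
Area = ½·f·e·sin D ≈ 591.52.
Circumradius = d/(2 sin D) ≈ 34.148.

R ≈ 34.148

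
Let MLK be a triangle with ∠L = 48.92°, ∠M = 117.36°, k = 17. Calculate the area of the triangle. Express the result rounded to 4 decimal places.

The third angle is ∠K = 180° − ∠M − ∠L = 13.72°.
Law of sines: m = k·sin M/sin K ≈ 63.658.
Law of sines: l = k·sin L/sin K ≈ 54.029.
Area = ½·k·m·sin L ≈ 407.87.

area ≈ 407.8744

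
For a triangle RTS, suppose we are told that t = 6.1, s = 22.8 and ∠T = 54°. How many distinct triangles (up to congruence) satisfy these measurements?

0

s·sin T = 22.8·sin(54°) ≈ 18.45.
Since t = 6.1 < 18.45 = s sin T, no triangle exists.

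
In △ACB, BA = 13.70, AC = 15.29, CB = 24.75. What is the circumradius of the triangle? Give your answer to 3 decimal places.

By the law of cosines, cos A = (BA² + AC² − CB²) / (2·BA·AC) ≈ -0.45612, so ∠A ≈ 117.14°.
Circumradius = CB/(2 sin A) ≈ 13.906.

R ≈ 13.906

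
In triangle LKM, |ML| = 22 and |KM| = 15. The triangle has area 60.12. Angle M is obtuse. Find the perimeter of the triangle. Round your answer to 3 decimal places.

From area = ½·|KM|·|ML|·sin M, we get sin M = 2·area/(|KM|·|ML|) ≈ 0.36436.
Taking the obtuse solution, ∠M ≈ 158.63°.
Law of cosines then gives |LK| ≈ 36.382.
Perimeter = 15 + 22 + 36.382 = 73.382.

73.382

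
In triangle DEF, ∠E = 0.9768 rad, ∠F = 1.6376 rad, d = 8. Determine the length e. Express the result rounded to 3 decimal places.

The third angle is ∠D = π − ∠E − ∠F = 0.5272 rad.
Law of sines: e = d·sin E/sin D ≈ 13.177.

13.177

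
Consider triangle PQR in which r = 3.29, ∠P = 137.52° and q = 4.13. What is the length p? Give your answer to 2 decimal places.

6.92

By the law of cosines, p² = q² + r² − 2·q·r·cos P = 47.923, so p ≈ 6.9227.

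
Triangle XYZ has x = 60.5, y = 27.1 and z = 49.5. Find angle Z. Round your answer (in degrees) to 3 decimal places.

By the law of cosines, cos Z = (x² + y² − z²) / (2·x·y) ≈ 0.59297, so ∠Z ≈ 53.63°.

∠Z ≈ 53.632°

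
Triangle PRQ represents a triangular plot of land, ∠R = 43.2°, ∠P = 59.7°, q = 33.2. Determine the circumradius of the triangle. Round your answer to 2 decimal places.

The third angle is ∠Q = 180° − ∠P − ∠R = 77.10°.
Law of sines: p = q·sin P/sin Q ≈ 29.407.
Law of sines: r = q·sin R/sin Q ≈ 23.315.
Circumradius = q/(2 sin Q) ≈ 17.03.

17.03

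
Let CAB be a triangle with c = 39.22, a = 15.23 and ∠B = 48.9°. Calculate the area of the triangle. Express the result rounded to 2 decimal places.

225.06

Area = ½·c·a·sin B ≈ 225.06.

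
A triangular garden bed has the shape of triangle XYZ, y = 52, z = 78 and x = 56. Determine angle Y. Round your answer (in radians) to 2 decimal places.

0.73

By the law of cosines, cos Y = (z² + x² − y²) / (2·z·x) ≈ 0.74588, so ∠Y ≈ 0.7289 rad.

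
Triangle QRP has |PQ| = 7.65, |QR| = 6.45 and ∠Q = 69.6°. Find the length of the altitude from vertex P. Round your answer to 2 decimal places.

By the law of cosines, |RP|² = |PQ|² + |QR|² − 2·|PQ|·|QR|·cos Q = 65.726, so |RP| ≈ 8.1072.
Area = ½·|PQ|·|QR|·sin Q ≈ 23.124.
The altitude from P has length 2·area/|QR| ≈ 7.1702.

h_P ≈ 7.17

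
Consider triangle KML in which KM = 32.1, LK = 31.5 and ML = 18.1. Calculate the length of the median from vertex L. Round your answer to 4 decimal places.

Median from L: ½√(2·ML² + 2·LK² − KM²) ≈ 20.058.

m_L ≈ 20.0581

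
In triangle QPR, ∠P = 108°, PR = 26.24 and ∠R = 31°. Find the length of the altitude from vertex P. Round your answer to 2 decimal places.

13.51

The third angle is ∠Q = 180° − ∠P − ∠R = 41.00°.
Law of sines: RQ = PR·sin P/sin Q ≈ 38.039.
Law of sines: QP = PR·sin R/sin Q ≈ 20.6.
Area = ½·PR·RQ·sin R ≈ 257.04.
The altitude from P has length 2·area/RQ ≈ 13.515.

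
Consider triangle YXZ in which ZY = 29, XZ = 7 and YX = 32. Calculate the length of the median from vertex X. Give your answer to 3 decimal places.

m_X ≈ 18.062

Median from X: ½√(2·YX² + 2·XZ² − ZY²) ≈ 18.062.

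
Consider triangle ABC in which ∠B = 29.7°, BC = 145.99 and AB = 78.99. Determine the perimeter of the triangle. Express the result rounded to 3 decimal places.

By the law of cosines, CA² = AB² + BC² − 2·AB·BC·cos B = 7518.8, so CA ≈ 86.711.
Semiperimeter s = (145.99+86.711+78.99)/2 = 155.85.
Perimeter = 145.99 + 86.711 + 78.99 = 311.69.

311.691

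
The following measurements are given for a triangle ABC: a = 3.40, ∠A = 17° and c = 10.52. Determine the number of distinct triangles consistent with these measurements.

2

c·sin A = 10.52·sin(17°) ≈ 3.076.
Since c sin A < a < c (3.076 < 3.40 < 10.52), two triangles exist.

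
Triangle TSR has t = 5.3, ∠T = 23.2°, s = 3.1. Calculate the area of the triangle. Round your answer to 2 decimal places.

Law of sines: sin S = s·sin T/t ≈ 0.23042.
Since t ≥ s, only the acute value applies: ∠S ≈ 13.32°.
Then ∠R = 180° − ∠T − ∠S ≈ 143.48°.
Law of sines gives r = t·sin R/sin T ≈ 8.0067.
Area = ½·t·s·sin R ≈ 4.889.

4.89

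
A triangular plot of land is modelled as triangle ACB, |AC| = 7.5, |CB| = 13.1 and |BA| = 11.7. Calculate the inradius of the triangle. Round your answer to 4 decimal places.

Semiperimeter s = (13.1 + 11.7 + 7.5)/2 = 16.15.
Heron's formula: area = √(16.15·3.05·4.45·8.65) ≈ 43.544.
Inradius = area/s = 43.544/16.15 ≈ 2.6962.

2.6962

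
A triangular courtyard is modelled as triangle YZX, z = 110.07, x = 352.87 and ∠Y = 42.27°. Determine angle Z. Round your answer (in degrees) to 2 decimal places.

∠Z ≈ 15.26°

By the law of cosines, y² = z² + x² − 2·z·x·cos Y = 79150, so y ≈ 281.34.
Law of cosines again: cos Z = (x² + y² − z²)/(2·x·y) ≈ 0.96475, so ∠Z ≈ 15.26°.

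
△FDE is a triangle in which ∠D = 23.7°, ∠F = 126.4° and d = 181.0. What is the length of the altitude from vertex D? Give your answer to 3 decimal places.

180.677

The third angle is ∠E = 180° − ∠F − ∠D = 29.90°.
Law of sines: f = d·sin F/sin D ≈ 362.45.
Law of sines: e = d·sin E/sin D ≈ 224.47.
Area = ½·d·f·sin E ≈ 16351.
The altitude from D has length 2·area/d ≈ 180.68.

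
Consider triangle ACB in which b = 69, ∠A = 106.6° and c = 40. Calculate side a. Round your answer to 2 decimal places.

By the law of cosines, a² = c² + b² − 2·c·b·cos A = 7938, so a ≈ 89.095.

89.10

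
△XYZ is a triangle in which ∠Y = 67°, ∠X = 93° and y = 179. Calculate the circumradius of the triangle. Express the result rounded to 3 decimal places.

R ≈ 97.229

The third angle is ∠Z = 180° − ∠X − ∠Y = 20.00°.
Law of sines: x = y·sin X/sin Y ≈ 194.19.
Law of sines: z = y·sin Z/sin Y ≈ 66.509.
Circumradius = y/(2 sin Y) ≈ 97.229.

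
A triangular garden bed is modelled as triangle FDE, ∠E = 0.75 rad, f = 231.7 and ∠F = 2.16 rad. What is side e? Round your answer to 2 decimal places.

The third angle is ∠D = π − ∠E − ∠F = 0.232 rad.
Law of sines: e = f·sin E/sin F ≈ 189.97.

189.97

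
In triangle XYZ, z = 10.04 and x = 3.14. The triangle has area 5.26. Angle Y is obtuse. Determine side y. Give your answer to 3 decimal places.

From area = ½·z·x·sin Y, we get sin Y = 2·area/(z·x) ≈ 0.33370.
Taking the obtuse solution, ∠Y ≈ 160.51°.
Law of cosines then gives y ≈ 13.042.

13.042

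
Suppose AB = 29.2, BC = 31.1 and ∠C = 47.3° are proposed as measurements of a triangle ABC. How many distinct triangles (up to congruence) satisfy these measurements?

2

BC·sin C = 31.1·sin(47.3°) ≈ 22.86.
Since BC sin C < AB < BC (22.86 < 29.2 < 31.1), two triangles exist.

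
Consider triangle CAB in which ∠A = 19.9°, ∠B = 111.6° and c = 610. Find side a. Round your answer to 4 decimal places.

277.2280

The third angle is ∠C = 180° − ∠A − ∠B = 48.50°.
Law of sines: a = c·sin A/sin C ≈ 277.23.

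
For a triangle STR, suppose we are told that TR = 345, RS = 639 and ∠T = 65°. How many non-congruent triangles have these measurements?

TR·sin T = 345·sin(65°) ≈ 312.7.
Since RS ≥ TR, exactly one triangle exists.

1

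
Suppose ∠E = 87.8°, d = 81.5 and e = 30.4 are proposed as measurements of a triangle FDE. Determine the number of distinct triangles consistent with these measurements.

d·sin E = 81.5·sin(87.8°) ≈ 81.44.
Since e = 30.4 < 81.44 = d sin E, no triangle exists.

0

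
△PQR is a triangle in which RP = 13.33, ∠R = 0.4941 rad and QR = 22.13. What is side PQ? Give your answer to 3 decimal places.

12.166

By the law of cosines, PQ² = QR² + RP² − 2·QR·RP·cos R = 148, so PQ ≈ 12.166.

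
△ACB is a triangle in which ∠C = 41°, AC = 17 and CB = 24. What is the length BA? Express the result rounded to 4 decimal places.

15.7847

By the law of cosines, BA² = AC² + CB² − 2·AC·CB·cos C = 249.16, so BA ≈ 15.785.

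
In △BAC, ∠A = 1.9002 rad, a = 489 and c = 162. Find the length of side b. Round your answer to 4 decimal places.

411.9488

Law of sines: sin C = c·sin A/a ≈ 0.31348.
Since a ≥ c, only the acute value applies: ∠C ≈ 0.3189 rad.
Then ∠B = π − ∠A − ∠C ≈ 0.9225 rad.
Law of sines gives b = a·sin B/sin A ≈ 411.95.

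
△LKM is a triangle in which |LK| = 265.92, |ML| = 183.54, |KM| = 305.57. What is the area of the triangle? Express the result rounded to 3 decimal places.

24247.260

Semiperimeter s = (305.57 + 183.54 + 265.92)/2 = 377.51.
Heron's formula: area = √(377.51·71.945·193.97·111.59) ≈ 24247.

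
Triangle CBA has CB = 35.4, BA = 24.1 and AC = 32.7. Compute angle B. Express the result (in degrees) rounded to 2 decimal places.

By the law of cosines, cos B = (CB² + BA² − AC²) / (2·CB·BA) ≈ 0.44816, so ∠B ≈ 63.37°.

63.37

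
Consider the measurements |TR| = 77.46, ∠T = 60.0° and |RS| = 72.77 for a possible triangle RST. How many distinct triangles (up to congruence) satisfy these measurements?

|TR|·sin T = 77.46·sin(60.0°) ≈ 67.08.
Since |TR| sin T < |RS| < |TR| (67.08 < 72.77 < 77.46), two triangles exist.

2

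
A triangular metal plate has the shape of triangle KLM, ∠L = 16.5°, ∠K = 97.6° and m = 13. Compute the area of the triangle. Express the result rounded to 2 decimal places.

The third angle is ∠M = 180° − ∠K − ∠L = 65.90°.
Law of sines: k = m·sin K/sin M ≈ 14.116.
Law of sines: l = m·sin L/sin M ≈ 4.0448.
Area = ½·m·k·sin L ≈ 26.06.

area ≈ 26.06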